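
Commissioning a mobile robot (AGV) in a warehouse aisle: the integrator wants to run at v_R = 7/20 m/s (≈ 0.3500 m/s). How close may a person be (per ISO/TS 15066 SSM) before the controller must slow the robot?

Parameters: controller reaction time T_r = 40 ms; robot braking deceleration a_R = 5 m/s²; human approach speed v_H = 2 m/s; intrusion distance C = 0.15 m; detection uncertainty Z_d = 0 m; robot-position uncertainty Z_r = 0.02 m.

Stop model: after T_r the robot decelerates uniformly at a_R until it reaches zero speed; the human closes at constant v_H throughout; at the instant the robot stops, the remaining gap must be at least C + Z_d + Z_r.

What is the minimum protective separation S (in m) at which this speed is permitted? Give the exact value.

stop time T_s = (7/20)/5 = 0.0700 s
robot in T_r: 0.3500·0.0400 = 0.0140 m
robot covers 0.3500·0.0700 − ½·5.0000·0.0700² = 0.0123 m while stopping
person approaches 2.0000·(0.0400+0.0700) = 0.2200 m
margins: 0.1500+0.0000+0.0200 = 0.1700 m
S_min ≈ 0.0140+0.0123+0.2200+0.1700  ⇒  S_min = 333/800 m

S_min = 333/800 m = 0.4163 m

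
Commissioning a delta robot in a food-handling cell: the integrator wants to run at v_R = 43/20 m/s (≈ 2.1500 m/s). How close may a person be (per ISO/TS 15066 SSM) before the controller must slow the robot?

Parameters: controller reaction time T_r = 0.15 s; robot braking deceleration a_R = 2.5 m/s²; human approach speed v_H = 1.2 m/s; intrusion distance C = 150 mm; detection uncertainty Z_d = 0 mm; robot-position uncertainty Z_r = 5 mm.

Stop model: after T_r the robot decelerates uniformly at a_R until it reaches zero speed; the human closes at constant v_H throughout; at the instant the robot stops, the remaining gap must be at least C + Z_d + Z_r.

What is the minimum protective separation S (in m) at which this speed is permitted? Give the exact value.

T_s = v_R/a_R = (43/20)/(5/2) = 0.8600 s
robot covers v_R·T_r = 2.1500·0.1500 = 0.3225 m before braking
braking distance = 2.1500²/(2·2.5000) = 0.9245 m
human over T_r+T_s: 1.2000·(0.1500+0.8600) = 1.2120 m
residual clearance needed = 0.1500+0.0000+0.0050 = 0.1550 m
S_min ≈ 0.3225+0.9245+1.2120+0.1550  ⇒  S_min = 1307/500 m

S_min = 1307/500 m = 2.6140 m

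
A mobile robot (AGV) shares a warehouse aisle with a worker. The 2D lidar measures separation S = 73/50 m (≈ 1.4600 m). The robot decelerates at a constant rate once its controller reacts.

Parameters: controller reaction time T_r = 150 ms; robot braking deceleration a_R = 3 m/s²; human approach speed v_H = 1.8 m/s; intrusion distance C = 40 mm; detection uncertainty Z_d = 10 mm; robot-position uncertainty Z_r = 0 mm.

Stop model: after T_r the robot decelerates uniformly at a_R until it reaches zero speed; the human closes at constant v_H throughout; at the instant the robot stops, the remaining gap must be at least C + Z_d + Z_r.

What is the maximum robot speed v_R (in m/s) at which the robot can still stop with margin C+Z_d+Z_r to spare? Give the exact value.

v_R_max = 6/5 m/s = 1.2000 m/s

at the boundary: (1/6)·v² + (3/4)·v + (-57/50) = 0
  disc = (3/4)² − 4·(1/6)·(-57/50) = 529/400 ; √disc = 23/20
  v_R = (−(3/4) + 23/20) / (2·(1/6)) = 6/5 m/s
check:
stop time T_s = (6/5)/3 = 0.4000 s
robot in T_r: 1.2000·0.1500 = 0.1800 m
robot covers 1.2000·0.4000 − ½·3.0000·0.4000² = 0.2400 m while stopping
person approaches 1.8000·(0.1500+0.4000) = 0.9900 m
residual clearance needed = 0.0400+0.0100+0.0000 = 0.0500 m
sum ≈ 0.1800+0.2400+0.9900+0.0500 ≈ 1.4600 m = S ✓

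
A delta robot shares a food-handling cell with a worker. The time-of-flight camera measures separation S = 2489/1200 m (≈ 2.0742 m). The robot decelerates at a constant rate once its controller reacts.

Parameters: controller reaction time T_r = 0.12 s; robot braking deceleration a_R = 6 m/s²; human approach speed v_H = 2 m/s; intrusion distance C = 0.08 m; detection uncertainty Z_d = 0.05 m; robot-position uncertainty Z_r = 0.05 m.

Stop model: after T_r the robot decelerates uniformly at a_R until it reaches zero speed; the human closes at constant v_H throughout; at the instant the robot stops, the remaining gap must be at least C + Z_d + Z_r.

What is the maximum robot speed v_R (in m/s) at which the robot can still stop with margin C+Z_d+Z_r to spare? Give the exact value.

v_R_max = 5/2 m/s = 2.5000 m/s

quadratic (1/12)·v² + (34/75)·v + (-397/240) = 0
  disc = (34/75)² − 4·(1/12)·(-397/240) = 7569/10000 ; √disc = 87/100
  v_R = (−(34/75) + 87/100) / (2·(1/12)) = 5/2 m/s
check:
T_s = v_R/a_R = (5/2)/6 = 0.4167 s
reaction-phase robot travel = 2.5000·0.1200 = 0.3000 m
robot under decel: 2.5000²/(2·6.0000) = 0.5208 m
human over T_r+T_s: 2.0000·(0.1200+0.4167) = 1.0733 m
C+Z_d+Z_r = 0.0800+0.0500+0.0500 = 0.1800 m
sum ≈ 0.3000+0.5208+1.0733+0.1800 ≈ 2.0742 m = S ✓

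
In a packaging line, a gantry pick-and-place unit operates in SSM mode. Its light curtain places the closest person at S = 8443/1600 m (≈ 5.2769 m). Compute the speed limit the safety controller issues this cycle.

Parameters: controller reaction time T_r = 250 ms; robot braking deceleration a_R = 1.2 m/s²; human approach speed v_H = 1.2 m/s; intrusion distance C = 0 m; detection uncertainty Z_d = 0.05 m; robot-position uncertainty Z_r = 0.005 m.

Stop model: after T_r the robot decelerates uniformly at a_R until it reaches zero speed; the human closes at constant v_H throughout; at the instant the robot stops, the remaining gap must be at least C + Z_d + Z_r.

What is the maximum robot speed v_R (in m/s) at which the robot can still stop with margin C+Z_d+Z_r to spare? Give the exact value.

collect terms ⇒ (5/12)·v_R² + (5/4)·v_R + (-315/64) = 0
  disc = (5/4)² − 4·(5/12)·(-315/64) = 625/64 ; √disc = 25/8
  v_R = (−(5/4) + 25/8) / (2·(5/12)) = 9/4 m/s
check:
T_s = v_R/a_R = (9/4)/(6/5) = 1.8750 s
robot covers v_R·T_r = 2.2500·0.2500 = 0.5625 m before braking
braking distance = 2.2500²/(2·1.2000) = 2.1094 m
human over T_r+T_s: 1.2000·(0.2500+1.8750) = 2.5500 m
residual clearance needed = 0.0000+0.0500+0.0050 = 0.0550 m
sum ≈ 0.5625+2.1094+2.5500+0.0550 ≈ 5.2769 m = S ✓

v_R_max = 9/4 m/s = 2.2500 m/s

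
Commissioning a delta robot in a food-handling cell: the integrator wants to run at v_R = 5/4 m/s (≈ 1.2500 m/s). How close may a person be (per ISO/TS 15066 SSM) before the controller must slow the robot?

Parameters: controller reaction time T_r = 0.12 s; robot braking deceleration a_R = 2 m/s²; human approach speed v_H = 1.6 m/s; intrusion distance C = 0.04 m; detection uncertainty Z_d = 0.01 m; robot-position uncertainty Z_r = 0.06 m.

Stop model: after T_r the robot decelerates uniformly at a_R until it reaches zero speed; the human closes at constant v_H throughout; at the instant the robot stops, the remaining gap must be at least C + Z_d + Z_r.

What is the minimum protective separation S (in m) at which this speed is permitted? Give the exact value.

S_min = 14741/8000 m = 1.8426 m

stop time T_s = (5/4)/2 = 0.6250 s
robot covers v_R·T_r = 1.2500·0.1200 = 0.1500 m before braking
robot covers 1.2500·0.6250 − ½·2.0000·0.6250² = 0.3906 m while stopping
human over T_r+T_s: 1.6000·(0.1200+0.6250) = 1.1920 m
margins: 0.0400+0.0100+0.0600 = 0.1100 m
S_min ≈ 0.1500+0.3906+1.1920+0.1100  ⇒  S_min = 14741/8000 m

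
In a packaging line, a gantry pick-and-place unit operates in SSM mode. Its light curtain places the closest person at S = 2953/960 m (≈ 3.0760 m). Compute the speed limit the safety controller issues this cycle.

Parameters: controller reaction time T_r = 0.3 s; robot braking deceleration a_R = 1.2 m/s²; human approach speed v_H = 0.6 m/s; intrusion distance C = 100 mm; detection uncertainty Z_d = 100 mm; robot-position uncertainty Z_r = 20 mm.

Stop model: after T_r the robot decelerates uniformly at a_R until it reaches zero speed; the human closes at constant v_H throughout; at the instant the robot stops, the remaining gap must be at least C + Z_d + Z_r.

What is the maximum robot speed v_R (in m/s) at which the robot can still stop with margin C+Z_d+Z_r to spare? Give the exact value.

v_R_max = 7/4 m/s = 1.7500 m/s

collect terms ⇒ (5/12)·v_R² + (4/5)·v_R + (-2569/960) = 0
  disc = (4/5)² − 4·(5/12)·(-2569/960) = 73441/14400 ; √disc = 271/120
  v_R = (−(4/5) + 271/120) / (2·(5/12)) = 7/4 m/s
check:
T_s = v_R/a_R = (7/4)/(6/5) = 1.4583 s
robot covers v_R·T_r = 1.7500·0.3000 = 0.5250 m before braking
robot under decel: 1.7500²/(2·1.2000) = 1.2760 m
human closes 0.6000·1.7583 = 1.0550 m
margins: 0.1000+0.1000+0.0200 = 0.2200 m
sum ≈ 0.5250+1.2760+1.0550+0.2200 ≈ 3.0760 m = S ✓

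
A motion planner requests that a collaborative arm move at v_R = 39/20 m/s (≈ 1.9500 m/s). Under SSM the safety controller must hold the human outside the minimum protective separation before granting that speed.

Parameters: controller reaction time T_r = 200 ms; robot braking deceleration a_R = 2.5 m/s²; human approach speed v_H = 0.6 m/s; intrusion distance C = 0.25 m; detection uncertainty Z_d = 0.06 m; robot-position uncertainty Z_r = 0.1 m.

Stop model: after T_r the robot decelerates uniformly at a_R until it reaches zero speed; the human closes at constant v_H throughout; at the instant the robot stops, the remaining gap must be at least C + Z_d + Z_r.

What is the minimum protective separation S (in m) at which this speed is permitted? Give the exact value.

S_min = 4297/2000 m = 2.1485 m

braking lasts T_s = (39/20)/(5/2) = 0.7800 s
reaction-phase robot travel = 1.9500·0.2000 = 0.3900 m
braking distance = 1.9500²/(2·2.5000) = 0.7605 m
person approaches 0.6000·(0.2000+0.7800) = 0.5880 m
margins: 0.2500+0.0600+0.1000 = 0.4100 m
S_min ≈ 0.3900+0.7605+0.5880+0.4100  ⇒  S_min = 4297/2000 m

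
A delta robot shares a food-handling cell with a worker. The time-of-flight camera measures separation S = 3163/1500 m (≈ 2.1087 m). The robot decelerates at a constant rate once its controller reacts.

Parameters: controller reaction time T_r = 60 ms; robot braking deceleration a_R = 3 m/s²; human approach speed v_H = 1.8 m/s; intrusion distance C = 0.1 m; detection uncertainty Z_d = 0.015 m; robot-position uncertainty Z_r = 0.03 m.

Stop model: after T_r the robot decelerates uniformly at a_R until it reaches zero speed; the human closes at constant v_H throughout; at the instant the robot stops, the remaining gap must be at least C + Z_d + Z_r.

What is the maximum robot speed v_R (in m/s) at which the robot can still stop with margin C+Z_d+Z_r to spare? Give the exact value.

quadratic (1/6)·v² + (33/50)·v + (-5567/3000) = 0
  disc = (33/50)² − 4·(1/6)·(-5567/3000) = 9409/5625 ; √disc = 97/75
  v_R = (−(33/50) + 97/75) / (2·(1/6)) = 19/10 m/s
check:
braking lasts T_s = (19/10)/3 = 0.6333 s
robot covers v_R·T_r = 1.9000·0.0600 = 0.1140 m before braking
robot under decel: 1.9000²/(2·3.0000) = 0.6017 m
person approaches 1.8000·(0.0600+0.6333) = 1.2480 m
residual clearance needed = 0.1000+0.0150+0.0300 = 0.1450 m
sum ≈ 0.1140+0.6017+1.2480+0.1450 ≈ 2.1087 m = S ✓

v_R_max = 19/10 m/s = 1.9000 m/s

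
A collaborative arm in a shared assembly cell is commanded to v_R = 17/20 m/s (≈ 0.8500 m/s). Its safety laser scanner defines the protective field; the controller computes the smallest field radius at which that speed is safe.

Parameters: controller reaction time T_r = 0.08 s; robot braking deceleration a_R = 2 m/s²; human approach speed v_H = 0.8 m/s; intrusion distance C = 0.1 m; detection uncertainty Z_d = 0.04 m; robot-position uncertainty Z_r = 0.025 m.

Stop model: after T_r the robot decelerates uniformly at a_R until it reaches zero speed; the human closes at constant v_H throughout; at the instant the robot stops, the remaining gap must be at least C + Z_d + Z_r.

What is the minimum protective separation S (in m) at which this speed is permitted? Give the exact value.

T_s = v_R/a_R = (17/20)/2 = 0.4250 s
robot in T_r: 0.8500·0.0800 = 0.0680 m
robot under decel: 0.8500²/(2·2.0000) = 0.1806 m
human over T_r+T_s: 0.8000·(0.0800+0.4250) = 0.4040 m
margins: 0.1000+0.0400+0.0250 = 0.1650 m
S_min ≈ 0.0680+0.1806+0.4040+0.1650  ⇒  S_min = 6541/8000 m

S_min = 6541/8000 m = 0.8176 m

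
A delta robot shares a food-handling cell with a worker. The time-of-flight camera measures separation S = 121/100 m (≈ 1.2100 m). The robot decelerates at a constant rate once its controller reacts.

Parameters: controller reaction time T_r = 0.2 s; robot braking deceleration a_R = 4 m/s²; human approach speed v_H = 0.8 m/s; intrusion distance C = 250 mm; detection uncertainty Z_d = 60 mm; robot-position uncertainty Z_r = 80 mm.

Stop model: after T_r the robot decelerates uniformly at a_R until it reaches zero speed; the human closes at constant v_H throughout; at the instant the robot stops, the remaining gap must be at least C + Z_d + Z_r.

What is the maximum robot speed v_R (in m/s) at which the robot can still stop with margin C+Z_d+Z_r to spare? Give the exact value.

collect terms ⇒ (1/8)·v_R² + (2/5)·v_R + (-33/50) = 0
  disc = (2/5)² − 4·(1/8)·(-33/50) = 49/100 ; √disc = 7/10
  v_R = (−(2/5) + 7/10) / (2·(1/8)) = 6/5 m/s
check:
braking lasts T_s = (6/5)/4 = 0.3000 s
reaction-phase robot travel = 1.2000·0.2000 = 0.2400 m
robot covers 1.2000·0.3000 − ½·4.0000·0.3000² = 0.1800 m while stopping
human closes 0.8000·0.5000 = 0.4000 m
margins: 0.2500+0.0600+0.0800 = 0.3900 m
sum ≈ 0.2400+0.1800+0.4000+0.3900 ≈ 1.2100 m = S ✓

v_R_max = 6/5 m/s = 1.2000 m/s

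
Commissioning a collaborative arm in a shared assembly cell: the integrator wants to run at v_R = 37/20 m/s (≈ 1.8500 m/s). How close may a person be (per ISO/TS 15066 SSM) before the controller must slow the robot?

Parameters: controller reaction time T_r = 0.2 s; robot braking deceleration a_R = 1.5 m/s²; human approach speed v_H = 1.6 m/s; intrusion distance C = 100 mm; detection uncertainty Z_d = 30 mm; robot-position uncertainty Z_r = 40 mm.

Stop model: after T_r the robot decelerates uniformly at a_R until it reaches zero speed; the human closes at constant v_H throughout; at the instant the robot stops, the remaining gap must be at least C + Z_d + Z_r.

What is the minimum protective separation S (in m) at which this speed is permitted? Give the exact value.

S_min = 4769/1200 m = 3.9742 m

T_s = v_R/a_R = (37/20)/(3/2) = 1.2333 s
robot covers v_R·T_r = 1.8500·0.2000 = 0.3700 m before braking
braking distance = 1.8500²/(2·1.5000) = 1.1408 m
human closes 1.6000·1.4333 = 2.2933 m
C+Z_d+Z_r = 0.1000+0.0300+0.0400 = 0.1700 m
S_min ≈ 0.3700+1.1408+2.2933+0.1700  ⇒  S_min = 4769/1200 m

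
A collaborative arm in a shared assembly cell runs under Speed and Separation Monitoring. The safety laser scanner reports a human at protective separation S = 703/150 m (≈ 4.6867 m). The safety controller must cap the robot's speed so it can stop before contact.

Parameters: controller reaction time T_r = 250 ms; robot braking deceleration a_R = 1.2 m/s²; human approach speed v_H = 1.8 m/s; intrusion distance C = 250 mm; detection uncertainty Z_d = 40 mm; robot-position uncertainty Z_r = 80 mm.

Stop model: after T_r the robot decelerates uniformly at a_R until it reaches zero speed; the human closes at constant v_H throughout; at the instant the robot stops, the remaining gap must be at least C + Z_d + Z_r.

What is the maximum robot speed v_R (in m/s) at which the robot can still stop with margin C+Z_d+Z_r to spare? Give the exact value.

v_R_max = 8/5 m/s = 1.6000 m/s

quadratic (5/12)·v² + (7/4)·v + (-58/15) = 0
  disc = (7/4)² − 4·(5/12)·(-58/15) = 1369/144 ; √disc = 37/12
  v_R = (−(7/4) + 37/12) / (2·(5/12)) = 8/5 m/s
check:
braking lasts T_s = (8/5)/(6/5) = 1.3333 s
robot in T_r: 1.6000·0.2500 = 0.4000 m
braking distance = 1.6000²/(2·1.2000) = 1.0667 m
human over T_r+T_s: 1.8000·(0.2500+1.3333) = 2.8500 m
margins: 0.2500+0.0400+0.0800 = 0.3700 m
sum ≈ 0.4000+1.0667+2.8500+0.3700 ≈ 4.6867 m = S ✓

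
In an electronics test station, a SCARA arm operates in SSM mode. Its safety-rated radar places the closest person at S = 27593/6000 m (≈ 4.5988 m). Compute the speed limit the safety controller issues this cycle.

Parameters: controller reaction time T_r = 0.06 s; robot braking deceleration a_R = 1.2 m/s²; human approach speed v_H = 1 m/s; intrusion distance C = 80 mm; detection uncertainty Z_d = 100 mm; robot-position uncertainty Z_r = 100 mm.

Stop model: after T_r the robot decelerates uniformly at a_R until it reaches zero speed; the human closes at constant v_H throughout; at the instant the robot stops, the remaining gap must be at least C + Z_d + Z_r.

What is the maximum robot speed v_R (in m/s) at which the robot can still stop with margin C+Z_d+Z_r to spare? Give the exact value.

v_R_max = 23/10 m/s = 2.3000 m/s

quadratic (5/12)·v² + (67/75)·v + (-25553/6000) = 0
  disc = (67/75)² − 4·(5/12)·(-25553/6000) = 78961/10000 ; √disc = 281/100
  v_R = (−(67/75) + 281/100) / (2·(5/12)) = 23/10 m/s
check:
stop time T_s = (23/10)/(6/5) = 1.9167 s
robot covers v_R·T_r = 2.3000·0.0600 = 0.1380 m before braking
robot covers 2.3000·1.9167 − ½·1.2000·1.9167² = 2.2042 m while stopping
person approaches 1.0000·(0.0600+1.9167) = 1.9767 m
margins: 0.0800+0.1000+0.1000 = 0.2800 m
sum ≈ 0.1380+2.2042+1.9767+0.2800 ≈ 4.5988 m = S ✓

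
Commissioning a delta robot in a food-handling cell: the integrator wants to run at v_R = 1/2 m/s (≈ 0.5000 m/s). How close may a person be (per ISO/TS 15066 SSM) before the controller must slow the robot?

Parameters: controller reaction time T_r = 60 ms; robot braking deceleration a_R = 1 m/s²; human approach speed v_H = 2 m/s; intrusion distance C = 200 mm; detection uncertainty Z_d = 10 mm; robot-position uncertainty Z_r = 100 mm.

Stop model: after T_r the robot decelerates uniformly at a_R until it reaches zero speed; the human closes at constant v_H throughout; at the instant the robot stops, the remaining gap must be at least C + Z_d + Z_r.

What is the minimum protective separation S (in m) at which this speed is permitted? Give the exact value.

S_min = 317/200 m = 1.5850 m

braking lasts T_s = (1/2)/1 = 0.5000 s
robot covers v_R·T_r = 0.5000·0.0600 = 0.0300 m before braking
robot covers 0.5000·0.5000 − ½·1.0000·0.5000² = 0.1250 m while stopping
person approaches 2.0000·(0.0600+0.5000) = 1.1200 m
residual clearance needed = 0.2000+0.0100+0.1000 = 0.3100 m
S_min ≈ 0.0300+0.1250+1.1200+0.3100  ⇒  S_min = 317/200 m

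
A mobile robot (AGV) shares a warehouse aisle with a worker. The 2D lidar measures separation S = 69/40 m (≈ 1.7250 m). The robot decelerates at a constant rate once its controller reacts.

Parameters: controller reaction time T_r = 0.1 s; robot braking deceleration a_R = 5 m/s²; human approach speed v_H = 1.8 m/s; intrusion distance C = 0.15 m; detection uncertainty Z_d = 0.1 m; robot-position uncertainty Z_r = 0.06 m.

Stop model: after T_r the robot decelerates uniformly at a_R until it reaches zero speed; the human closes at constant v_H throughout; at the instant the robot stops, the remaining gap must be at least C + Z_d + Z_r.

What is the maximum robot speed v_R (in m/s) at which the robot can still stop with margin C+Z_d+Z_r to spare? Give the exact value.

collect terms ⇒ (1/10)·v_R² + (23/50)·v_R + (-247/200) = 0
  disc = (23/50)² − 4·(1/10)·(-247/200) = 441/625 ; √disc = 21/25
  v_R = (−(23/50) + 21/25) / (2·(1/10)) = 19/10 m/s
check:
stop time T_s = (19/10)/5 = 0.3800 s
robot covers v_R·T_r = 1.9000·0.1000 = 0.1900 m before braking
robot covers 1.9000·0.3800 − ½·5.0000·0.3800² = 0.3610 m while stopping
person approaches 1.8000·(0.1000+0.3800) = 0.8640 m
residual clearance needed = 0.1500+0.1000+0.0600 = 0.3100 m
sum ≈ 0.1900+0.3610+0.8640+0.3100 ≈ 1.7250 m = S ✓

v_R_max = 19/10 m/s = 1.9000 m/s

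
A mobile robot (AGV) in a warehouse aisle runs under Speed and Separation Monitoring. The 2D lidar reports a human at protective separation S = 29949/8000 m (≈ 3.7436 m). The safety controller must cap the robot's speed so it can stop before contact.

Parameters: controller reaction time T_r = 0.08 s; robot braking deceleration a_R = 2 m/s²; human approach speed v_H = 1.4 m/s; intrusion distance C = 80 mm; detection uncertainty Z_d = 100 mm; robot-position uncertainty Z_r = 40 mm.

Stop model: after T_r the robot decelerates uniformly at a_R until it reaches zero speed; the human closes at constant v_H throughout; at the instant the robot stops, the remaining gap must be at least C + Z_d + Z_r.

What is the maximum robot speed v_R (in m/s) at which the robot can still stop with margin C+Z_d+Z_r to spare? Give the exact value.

v_R_max = 49/20 m/s = 2.4500 m/s

collect terms ⇒ (1/4)·v_R² + (39/50)·v_R + (-27293/8000) = 0
  disc = (39/50)² − 4·(1/4)·(-27293/8000) = 160801/40000 ; √disc = 401/200
  v_R = (−(39/50) + 401/200) / (2·(1/4)) = 49/20 m/s
check:
braking lasts T_s = (49/20)/2 = 1.2250 s
robot in T_r: 2.4500·0.0800 = 0.1960 m
robot under decel: 2.4500²/(2·2.0000) = 1.5006 m
human over T_r+T_s: 1.4000·(0.0800+1.2250) = 1.8270 m
margins: 0.0800+0.1000+0.0400 = 0.2200 m
sum ≈ 0.1960+1.5006+1.8270+0.2200 ≈ 3.7436 m = S ✓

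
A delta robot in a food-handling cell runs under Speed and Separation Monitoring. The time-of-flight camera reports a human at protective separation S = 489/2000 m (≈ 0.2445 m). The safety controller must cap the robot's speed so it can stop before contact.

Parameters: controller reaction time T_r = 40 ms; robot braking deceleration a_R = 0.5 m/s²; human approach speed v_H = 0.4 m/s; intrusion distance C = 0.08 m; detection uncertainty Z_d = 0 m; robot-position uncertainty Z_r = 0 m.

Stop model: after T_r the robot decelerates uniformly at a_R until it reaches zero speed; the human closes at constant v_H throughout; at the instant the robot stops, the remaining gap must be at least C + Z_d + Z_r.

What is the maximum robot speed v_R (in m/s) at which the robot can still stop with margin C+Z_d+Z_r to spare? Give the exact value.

v_R_max = 3/20 m/s = 0.1500 m/s

at the boundary: (1)·v² + (21/25)·v + (-297/2000) = 0
  disc = (21/25)² − 4·(1)·(-297/2000) = 3249/2500 ; √disc = 57/50
  v_R = (−(21/25) + 57/50) / (2·(1)) = 3/20 m/s
check:
braking lasts T_s = (3/20)/(1/2) = 0.3000 s
robot covers v_R·T_r = 0.1500·0.0400 = 0.0060 m before braking
robot covers 0.1500·0.3000 − ½·0.5000·0.3000² = 0.0225 m while stopping
person approaches 0.4000·(0.0400+0.3000) = 0.1360 m
residual clearance needed = 0.0800+0.0000+0.0000 = 0.0800 m
sum ≈ 0.0060+0.0225+0.1360+0.0800 ≈ 0.2445 m = S ✓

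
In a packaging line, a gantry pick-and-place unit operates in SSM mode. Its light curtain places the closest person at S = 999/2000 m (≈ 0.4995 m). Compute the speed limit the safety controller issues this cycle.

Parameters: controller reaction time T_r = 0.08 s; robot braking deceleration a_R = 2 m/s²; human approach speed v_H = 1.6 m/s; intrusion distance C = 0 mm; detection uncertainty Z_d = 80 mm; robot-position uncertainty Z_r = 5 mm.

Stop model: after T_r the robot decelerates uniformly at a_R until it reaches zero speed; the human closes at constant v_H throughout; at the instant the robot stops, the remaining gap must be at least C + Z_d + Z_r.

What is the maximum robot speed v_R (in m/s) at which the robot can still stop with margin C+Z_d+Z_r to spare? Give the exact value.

v_R_max = 3/10 m/s = 0.3000 m/s

quadratic (1/4)·v² + (22/25)·v + (-573/2000) = 0
  disc = (22/25)² − 4·(1/4)·(-573/2000) = 10609/10000 ; √disc = 103/100
  v_R = (−(22/25) + 103/100) / (2·(1/4)) = 3/10 m/s
check:
T_s = v_R/a_R = (3/10)/2 = 0.1500 s
reaction-phase robot travel = 0.3000·0.0800 = 0.0240 m
robot covers 0.3000·0.1500 − ½·2.0000·0.1500² = 0.0225 m while stopping
person approaches 1.6000·(0.0800+0.1500) = 0.3680 m
margins: 0.0000+0.0800+0.0050 = 0.0850 m
sum ≈ 0.0240+0.0225+0.3680+0.0850 ≈ 0.4995 m = S ✓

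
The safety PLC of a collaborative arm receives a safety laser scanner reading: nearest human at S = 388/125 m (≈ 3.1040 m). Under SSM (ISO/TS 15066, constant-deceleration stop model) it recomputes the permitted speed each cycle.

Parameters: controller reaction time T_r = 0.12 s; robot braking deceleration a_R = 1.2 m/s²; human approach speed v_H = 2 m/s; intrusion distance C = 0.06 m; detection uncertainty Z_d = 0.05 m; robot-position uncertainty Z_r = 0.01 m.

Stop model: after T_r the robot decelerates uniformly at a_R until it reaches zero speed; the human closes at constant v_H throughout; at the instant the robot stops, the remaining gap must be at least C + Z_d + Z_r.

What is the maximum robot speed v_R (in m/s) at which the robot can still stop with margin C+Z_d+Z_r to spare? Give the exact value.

at the boundary: (5/12)·v² + (134/75)·v + (-343/125) = 0
  disc = (134/75)² − 4·(5/12)·(-343/125) = 43681/5625 ; √disc = 209/75
  v_R = (−(134/75) + 209/75) / (2·(5/12)) = 6/5 m/s
check:
braking lasts T_s = (6/5)/(6/5) = 1.0000 s
robot in T_r: 1.2000·0.1200 = 0.1440 m
robot under decel: 1.2000²/(2·1.2000) = 0.6000 m
person approaches 2.0000·(0.1200+1.0000) = 2.2400 m
residual clearance needed = 0.0600+0.0500+0.0100 = 0.1200 m
sum ≈ 0.1440+0.6000+2.2400+0.1200 ≈ 3.1040 m = S ✓

v_R_max = 6/5 m/s = 1.2000 m/s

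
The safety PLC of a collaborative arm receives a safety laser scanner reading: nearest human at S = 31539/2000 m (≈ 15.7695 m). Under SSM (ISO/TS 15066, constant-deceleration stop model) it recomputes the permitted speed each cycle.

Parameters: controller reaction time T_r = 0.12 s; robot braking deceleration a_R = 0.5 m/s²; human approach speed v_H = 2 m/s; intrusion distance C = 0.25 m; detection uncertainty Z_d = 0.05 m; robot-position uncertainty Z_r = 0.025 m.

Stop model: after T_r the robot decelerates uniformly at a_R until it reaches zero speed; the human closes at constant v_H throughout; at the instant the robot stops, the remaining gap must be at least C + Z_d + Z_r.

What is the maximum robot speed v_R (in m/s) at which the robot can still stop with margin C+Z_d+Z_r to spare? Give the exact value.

v_R_max = 47/20 m/s = 2.3500 m/s

collect terms ⇒ (1)·v_R² + (103/25)·v_R + (-30409/2000) = 0
  disc = (103/25)² − 4·(1)·(-30409/2000) = 194481/2500 ; √disc = 441/50
  v_R = (−(103/25) + 441/50) / (2·(1)) = 47/20 m/s
check:
braking lasts T_s = (47/20)/(1/2) = 4.7000 s
reaction-phase robot travel = 2.3500·0.1200 = 0.2820 m
robot under decel: 2.3500²/(2·0.5000) = 5.5225 m
human closes 2.0000·4.8200 = 9.6400 m
margins: 0.2500+0.0500+0.0250 = 0.3250 m
sum ≈ 0.2820+5.5225+9.6400+0.3250 ≈ 15.7695 m = S ✓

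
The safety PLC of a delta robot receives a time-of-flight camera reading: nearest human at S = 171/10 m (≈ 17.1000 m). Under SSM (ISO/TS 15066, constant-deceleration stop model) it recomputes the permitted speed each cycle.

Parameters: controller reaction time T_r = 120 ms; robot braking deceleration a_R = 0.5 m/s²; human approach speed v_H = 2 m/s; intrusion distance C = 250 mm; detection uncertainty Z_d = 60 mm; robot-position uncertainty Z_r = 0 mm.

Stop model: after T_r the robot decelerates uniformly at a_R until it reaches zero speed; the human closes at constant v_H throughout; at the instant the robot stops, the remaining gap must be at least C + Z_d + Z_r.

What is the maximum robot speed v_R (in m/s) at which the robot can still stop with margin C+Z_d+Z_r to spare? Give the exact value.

quadratic (1)·v² + (103/25)·v + (-331/20) = 0
  disc = (103/25)² − 4·(1)·(-331/20) = 51984/625 ; √disc = 228/25
  v_R = (−(103/25) + 228/25) / (2·(1)) = 5/2 m/s
check:
braking lasts T_s = (5/2)/(1/2) = 5.0000 s
reaction-phase robot travel = 2.5000·0.1200 = 0.3000 m
robot under decel: 2.5000²/(2·0.5000) = 6.2500 m
human over T_r+T_s: 2.0000·(0.1200+5.0000) = 10.2400 m
margins: 0.2500+0.0600+0.0000 = 0.3100 m
sum ≈ 0.3000+6.2500+10.2400+0.3100 ≈ 17.1000 m = S ✓

v_R_max = 5/2 m/s = 2.5000 m/s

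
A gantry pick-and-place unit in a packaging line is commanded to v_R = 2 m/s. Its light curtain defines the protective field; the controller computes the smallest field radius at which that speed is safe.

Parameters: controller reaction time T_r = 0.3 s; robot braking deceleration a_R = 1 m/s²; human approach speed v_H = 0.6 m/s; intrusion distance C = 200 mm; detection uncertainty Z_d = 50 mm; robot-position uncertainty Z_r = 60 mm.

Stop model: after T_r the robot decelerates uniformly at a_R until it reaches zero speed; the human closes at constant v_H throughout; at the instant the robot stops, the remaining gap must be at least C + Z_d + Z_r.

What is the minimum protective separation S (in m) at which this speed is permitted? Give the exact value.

T_s = v_R/a_R = 2/1 = 2.0000 s
robot in T_r: 2.0000·0.3000 = 0.6000 m
robot under decel: 2.0000²/(2·1.0000) = 2.0000 m
person approaches 0.6000·(0.3000+2.0000) = 1.3800 m
margins: 0.2000+0.0500+0.0600 = 0.3100 m
S_min ≈ 0.6000+2.0000+1.3800+0.3100  ⇒  S_min = 429/100 m

S_min = 429/100 m = 4.2900 m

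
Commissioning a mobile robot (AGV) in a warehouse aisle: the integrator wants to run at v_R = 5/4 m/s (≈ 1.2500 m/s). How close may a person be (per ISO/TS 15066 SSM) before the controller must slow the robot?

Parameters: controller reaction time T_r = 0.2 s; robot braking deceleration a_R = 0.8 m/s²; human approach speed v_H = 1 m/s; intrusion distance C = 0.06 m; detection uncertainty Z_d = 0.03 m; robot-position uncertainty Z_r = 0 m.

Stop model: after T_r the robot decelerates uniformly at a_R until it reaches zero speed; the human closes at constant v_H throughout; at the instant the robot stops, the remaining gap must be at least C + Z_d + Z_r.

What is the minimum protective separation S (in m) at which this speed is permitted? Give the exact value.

S_min = 9853/3200 m = 3.0791 m

braking lasts T_s = (5/4)/(4/5) = 1.5625 s
robot in T_r: 1.2500·0.2000 = 0.2500 m
robot covers 1.2500·1.5625 − ½·0.8000·1.5625² = 0.9766 m while stopping
human over T_r+T_s: 1.0000·(0.2000+1.5625) = 1.7625 m
C+Z_d+Z_r = 0.0600+0.0300+0.0000 = 0.0900 m
S_min ≈ 0.2500+0.9766+1.7625+0.0900  ⇒  S_min = 9853/3200 m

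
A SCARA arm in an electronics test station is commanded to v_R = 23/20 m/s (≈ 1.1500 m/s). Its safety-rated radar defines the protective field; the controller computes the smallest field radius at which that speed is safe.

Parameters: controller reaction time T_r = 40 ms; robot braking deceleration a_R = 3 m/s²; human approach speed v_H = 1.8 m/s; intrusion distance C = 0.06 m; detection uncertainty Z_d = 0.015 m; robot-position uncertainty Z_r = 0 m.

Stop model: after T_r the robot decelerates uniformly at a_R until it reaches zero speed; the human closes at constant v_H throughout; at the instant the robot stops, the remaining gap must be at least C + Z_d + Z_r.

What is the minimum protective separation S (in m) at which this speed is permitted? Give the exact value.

S_min = 13241/12000 m = 1.1034 m

T_s = v_R/a_R = (23/20)/3 = 0.3833 s
robot in T_r: 1.1500·0.0400 = 0.0460 m
braking distance = 1.1500²/(2·3.0000) = 0.2204 m
human over T_r+T_s: 1.8000·(0.0400+0.3833) = 0.7620 m
margins: 0.0600+0.0150+0.0000 = 0.0750 m
S_min ≈ 0.0460+0.2204+0.7620+0.0750  ⇒  S_min = 13241/12000 m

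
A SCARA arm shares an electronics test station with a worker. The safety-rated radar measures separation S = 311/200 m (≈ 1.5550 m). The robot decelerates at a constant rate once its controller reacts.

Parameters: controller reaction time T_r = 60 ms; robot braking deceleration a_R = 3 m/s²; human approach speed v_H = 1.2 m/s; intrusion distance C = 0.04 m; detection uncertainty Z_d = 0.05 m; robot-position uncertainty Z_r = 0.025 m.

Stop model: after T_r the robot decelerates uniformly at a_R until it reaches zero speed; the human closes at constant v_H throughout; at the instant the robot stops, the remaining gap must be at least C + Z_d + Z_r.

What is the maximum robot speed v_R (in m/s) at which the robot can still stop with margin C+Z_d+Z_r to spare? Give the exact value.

quadratic (1/6)·v² + (23/50)·v + (-171/125) = 0
  disc = (23/50)² − 4·(1/6)·(-171/125) = 2809/2500 ; √disc = 53/50
  v_R = (−(23/50) + 53/50) / (2·(1/6)) = 9/5 m/s
check:
stop time T_s = (9/5)/3 = 0.6000 s
robot in T_r: 1.8000·0.0600 = 0.1080 m
braking distance = 1.8000²/(2·3.0000) = 0.5400 m
person approaches 1.2000·(0.0600+0.6000) = 0.7920 m
margins: 0.0400+0.0500+0.0250 = 0.1150 m
sum ≈ 0.1080+0.5400+0.7920+0.1150 ≈ 1.5550 m = S ✓

v_R_max = 9/5 m/s = 1.8000 m/s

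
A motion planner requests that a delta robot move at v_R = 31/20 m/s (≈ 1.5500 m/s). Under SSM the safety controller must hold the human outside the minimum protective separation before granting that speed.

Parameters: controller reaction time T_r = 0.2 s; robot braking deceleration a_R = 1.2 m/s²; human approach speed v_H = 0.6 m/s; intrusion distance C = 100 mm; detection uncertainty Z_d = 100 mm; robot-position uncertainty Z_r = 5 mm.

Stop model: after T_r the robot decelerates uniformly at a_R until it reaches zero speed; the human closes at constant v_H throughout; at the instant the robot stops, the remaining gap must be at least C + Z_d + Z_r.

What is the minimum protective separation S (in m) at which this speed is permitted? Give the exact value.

S_min = 11573/4800 m = 2.4110 m

braking lasts T_s = (31/20)/(6/5) = 1.2917 s
reaction-phase robot travel = 1.5500·0.2000 = 0.3100 m
robot covers 1.5500·1.2917 − ½·1.2000·1.2917² = 1.0010 m while stopping
human over T_r+T_s: 0.6000·(0.2000+1.2917) = 0.8950 m
residual clearance needed = 0.1000+0.1000+0.0050 = 0.2050 m
S_min ≈ 0.3100+1.0010+0.8950+0.2050  ⇒  S_min = 11573/4800 m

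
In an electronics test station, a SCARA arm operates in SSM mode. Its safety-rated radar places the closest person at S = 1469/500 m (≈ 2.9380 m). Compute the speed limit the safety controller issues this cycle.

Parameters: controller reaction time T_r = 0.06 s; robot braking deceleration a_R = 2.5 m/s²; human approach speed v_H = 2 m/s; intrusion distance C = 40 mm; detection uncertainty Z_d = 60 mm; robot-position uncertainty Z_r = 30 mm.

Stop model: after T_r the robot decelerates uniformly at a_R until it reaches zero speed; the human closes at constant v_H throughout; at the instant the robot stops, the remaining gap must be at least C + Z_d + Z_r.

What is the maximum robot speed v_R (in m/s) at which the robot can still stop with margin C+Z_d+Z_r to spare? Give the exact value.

quadratic (1/5)·v² + (43/50)·v + (-336/125) = 0
  disc = (43/50)² − 4·(1/5)·(-336/125) = 289/100 ; √disc = 17/10
  v_R = (−(43/50) + 17/10) / (2·(1/5)) = 21/10 m/s
check:
braking lasts T_s = (21/10)/(5/2) = 0.8400 s
robot covers v_R·T_r = 2.1000·0.0600 = 0.1260 m before braking
braking distance = 2.1000²/(2·2.5000) = 0.8820 m
person approaches 2.0000·(0.0600+0.8400) = 1.8000 m
margins: 0.0400+0.0600+0.0300 = 0.1300 m
sum ≈ 0.1260+0.8820+1.8000+0.1300 ≈ 2.9380 m = S ✓

v_R_max = 21/10 m/s = 2.1000 m/s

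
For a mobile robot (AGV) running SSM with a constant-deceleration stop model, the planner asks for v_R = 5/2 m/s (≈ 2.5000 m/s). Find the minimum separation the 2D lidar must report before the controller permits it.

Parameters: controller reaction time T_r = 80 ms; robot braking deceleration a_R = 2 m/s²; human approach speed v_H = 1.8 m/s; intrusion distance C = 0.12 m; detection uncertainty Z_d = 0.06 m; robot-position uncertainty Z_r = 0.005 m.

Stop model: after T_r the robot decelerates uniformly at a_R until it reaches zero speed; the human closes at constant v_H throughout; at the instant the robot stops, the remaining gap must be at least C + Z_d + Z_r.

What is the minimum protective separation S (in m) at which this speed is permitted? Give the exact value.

S_min = 8683/2000 m = 4.3415 m

braking lasts T_s = (5/2)/2 = 1.2500 s
robot in T_r: 2.5000·0.0800 = 0.2000 m
robot under decel: 2.5000²/(2·2.0000) = 1.5625 m
human over T_r+T_s: 1.8000·(0.0800+1.2500) = 2.3940 m
margins: 0.1200+0.0600+0.0050 = 0.1850 m
S_min ≈ 0.2000+1.5625+2.3940+0.1850  ⇒  S_min = 8683/2000 m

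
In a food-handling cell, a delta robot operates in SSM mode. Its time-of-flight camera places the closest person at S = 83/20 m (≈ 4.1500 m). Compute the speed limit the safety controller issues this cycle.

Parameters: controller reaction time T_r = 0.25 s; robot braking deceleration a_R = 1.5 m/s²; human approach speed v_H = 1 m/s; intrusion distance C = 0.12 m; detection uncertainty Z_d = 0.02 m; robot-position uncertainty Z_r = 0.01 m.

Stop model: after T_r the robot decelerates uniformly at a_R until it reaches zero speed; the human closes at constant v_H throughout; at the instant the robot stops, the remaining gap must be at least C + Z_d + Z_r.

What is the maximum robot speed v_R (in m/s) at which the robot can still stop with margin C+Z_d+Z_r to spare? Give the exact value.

at the boundary: (1/3)·v² + (11/12)·v + (-15/4) = 0
  disc = (11/12)² − 4·(1/3)·(-15/4) = 841/144 ; √disc = 29/12
  v_R = (−(11/12) + 29/12) / (2·(1/3)) = 9/4 m/s
check:
braking lasts T_s = (9/4)/(3/2) = 1.5000 s
reaction-phase robot travel = 2.2500·0.2500 = 0.5625 m
robot under decel: 2.2500²/(2·1.5000) = 1.6875 m
human closes 1.0000·1.7500 = 1.7500 m
residual clearance needed = 0.1200+0.0200+0.0100 = 0.1500 m
sum ≈ 0.5625+1.6875+1.7500+0.1500 ≈ 4.1500 m = S ✓

v_R_max = 9/4 m/s = 2.2500 m/s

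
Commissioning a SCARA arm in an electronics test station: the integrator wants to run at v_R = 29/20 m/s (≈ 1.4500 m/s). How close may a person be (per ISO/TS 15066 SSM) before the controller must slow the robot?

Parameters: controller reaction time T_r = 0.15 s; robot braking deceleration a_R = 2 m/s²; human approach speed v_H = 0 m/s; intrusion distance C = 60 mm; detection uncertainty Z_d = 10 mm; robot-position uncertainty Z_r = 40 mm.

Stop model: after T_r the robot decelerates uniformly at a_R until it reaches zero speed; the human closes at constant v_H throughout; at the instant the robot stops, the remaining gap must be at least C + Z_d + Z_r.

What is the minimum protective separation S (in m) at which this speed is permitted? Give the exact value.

S_min = 273/320 m = 0.8531 m

stop time T_s = (29/20)/2 = 0.7250 s
robot covers v_R·T_r = 1.4500·0.1500 = 0.2175 m before braking
robot under decel: 1.4500²/(2·2.0000) = 0.5256 m
person approaches 0.0000·(0.1500+0.7250) = 0.0000 m
residual clearance needed = 0.0600+0.0100+0.0400 = 0.1100 m
S_min ≈ 0.2175+0.5256+0.0000+0.1100  ⇒  S_min = 273/320 m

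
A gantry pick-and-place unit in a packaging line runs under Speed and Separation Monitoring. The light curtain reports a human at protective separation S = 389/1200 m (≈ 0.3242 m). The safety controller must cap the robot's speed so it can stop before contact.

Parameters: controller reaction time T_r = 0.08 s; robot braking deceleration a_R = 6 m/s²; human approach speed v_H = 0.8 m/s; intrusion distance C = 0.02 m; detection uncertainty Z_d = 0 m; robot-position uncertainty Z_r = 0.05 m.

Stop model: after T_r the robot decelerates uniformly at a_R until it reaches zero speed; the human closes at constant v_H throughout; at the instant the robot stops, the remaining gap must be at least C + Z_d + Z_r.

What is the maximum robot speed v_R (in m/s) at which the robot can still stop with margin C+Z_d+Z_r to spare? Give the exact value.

v_R_max = 7/10 m/s = 0.7000 m/s

at the boundary: (1/12)·v² + (16/75)·v + (-1141/6000) = 0
  disc = (16/75)² − 4·(1/12)·(-1141/6000) = 1089/10000 ; √disc = 33/100
  v_R = (−(16/75) + 33/100) / (2·(1/12)) = 7/10 m/s
check:
braking lasts T_s = (7/10)/6 = 0.1167 s
robot covers v_R·T_r = 0.7000·0.0800 = 0.0560 m before braking
braking distance = 0.7000²/(2·6.0000) = 0.0408 m
human closes 0.8000·0.1967 = 0.1573 m
C+Z_d+Z_r = 0.0200+0.0000+0.0500 = 0.0700 m
sum ≈ 0.0560+0.0408+0.1573+0.0700 ≈ 0.3242 m = S ✓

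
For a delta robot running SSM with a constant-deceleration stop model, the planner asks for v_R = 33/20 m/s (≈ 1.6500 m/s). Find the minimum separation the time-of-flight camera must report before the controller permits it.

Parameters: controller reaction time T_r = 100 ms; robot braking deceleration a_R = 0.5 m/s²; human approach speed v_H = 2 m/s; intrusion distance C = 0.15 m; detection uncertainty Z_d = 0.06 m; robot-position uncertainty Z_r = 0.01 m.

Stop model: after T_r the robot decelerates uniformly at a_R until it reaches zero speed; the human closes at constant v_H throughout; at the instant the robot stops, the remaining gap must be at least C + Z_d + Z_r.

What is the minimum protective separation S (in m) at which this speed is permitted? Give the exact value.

T_s = v_R/a_R = (33/20)/(1/2) = 3.3000 s
reaction-phase robot travel = 1.6500·0.1000 = 0.1650 m
braking distance = 1.6500²/(2·0.5000) = 2.7225 m
human over T_r+T_s: 2.0000·(0.1000+3.3000) = 6.8000 m
residual clearance needed = 0.1500+0.0600+0.0100 = 0.2200 m
S_min ≈ 0.1650+2.7225+6.8000+0.2200  ⇒  S_min = 3963/400 m

S_min = 3963/400 m = 9.9075 m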